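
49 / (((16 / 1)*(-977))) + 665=10395231 / 15632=665.00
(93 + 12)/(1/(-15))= -1575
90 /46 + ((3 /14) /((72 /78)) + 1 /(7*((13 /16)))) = 39591 /16744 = 2.36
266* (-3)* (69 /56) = -3933 /4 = -983.25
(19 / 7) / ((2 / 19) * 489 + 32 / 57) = 1083 / 20762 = 0.05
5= 5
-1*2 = -2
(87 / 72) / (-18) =-0.07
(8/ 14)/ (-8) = -1/ 14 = -0.07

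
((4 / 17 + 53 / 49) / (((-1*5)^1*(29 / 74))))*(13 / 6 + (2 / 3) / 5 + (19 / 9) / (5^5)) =-5252744257 / 3397078125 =-1.55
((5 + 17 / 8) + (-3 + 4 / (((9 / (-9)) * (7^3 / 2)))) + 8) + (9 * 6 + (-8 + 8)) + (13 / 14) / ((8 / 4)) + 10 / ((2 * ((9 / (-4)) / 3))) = 493091 / 8232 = 59.90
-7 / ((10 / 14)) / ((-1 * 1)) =49 / 5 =9.80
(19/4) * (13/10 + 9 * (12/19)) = 1327/40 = 33.18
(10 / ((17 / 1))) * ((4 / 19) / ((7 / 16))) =640 / 2261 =0.28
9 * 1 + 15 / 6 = 23 / 2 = 11.50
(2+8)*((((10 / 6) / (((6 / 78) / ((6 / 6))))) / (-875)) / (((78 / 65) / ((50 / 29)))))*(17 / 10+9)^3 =-15925559 / 36540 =-435.84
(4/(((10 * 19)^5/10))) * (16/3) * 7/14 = 2/4642685625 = 0.00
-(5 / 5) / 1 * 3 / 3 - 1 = -2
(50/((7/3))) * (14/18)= 50/3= 16.67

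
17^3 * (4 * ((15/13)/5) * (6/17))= 20808/13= 1600.62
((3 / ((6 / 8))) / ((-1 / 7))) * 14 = -392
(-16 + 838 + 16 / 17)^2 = 195720100 / 289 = 677232.18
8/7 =1.14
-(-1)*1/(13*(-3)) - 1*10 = -391/39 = -10.03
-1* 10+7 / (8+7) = -143 / 15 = -9.53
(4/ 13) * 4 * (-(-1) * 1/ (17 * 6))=8/ 663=0.01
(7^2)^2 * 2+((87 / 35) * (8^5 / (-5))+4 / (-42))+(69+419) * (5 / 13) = -11300.78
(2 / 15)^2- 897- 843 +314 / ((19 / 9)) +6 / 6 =-6798299 / 4275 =-1590.25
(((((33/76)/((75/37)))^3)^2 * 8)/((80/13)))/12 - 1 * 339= -1913826379990569042892163/5645505720000000000000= -339.00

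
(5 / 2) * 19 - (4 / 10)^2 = 2367 / 50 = 47.34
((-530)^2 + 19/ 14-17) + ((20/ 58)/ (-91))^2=3912337654243/ 13928642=280884.36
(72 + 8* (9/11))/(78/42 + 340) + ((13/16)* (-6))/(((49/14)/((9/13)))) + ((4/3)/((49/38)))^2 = 761435569/2275254828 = 0.33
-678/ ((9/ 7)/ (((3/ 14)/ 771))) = -0.15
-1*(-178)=178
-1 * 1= -1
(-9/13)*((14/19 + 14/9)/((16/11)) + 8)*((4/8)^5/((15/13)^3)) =-22139/164160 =-0.13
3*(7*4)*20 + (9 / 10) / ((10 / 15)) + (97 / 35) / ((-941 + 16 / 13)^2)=35133006210193 / 20895712460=1681.35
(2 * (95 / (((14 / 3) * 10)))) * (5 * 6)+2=869 / 7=124.14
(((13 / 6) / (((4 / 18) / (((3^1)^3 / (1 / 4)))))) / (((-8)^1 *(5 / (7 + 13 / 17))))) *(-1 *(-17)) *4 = -69498 / 5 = -13899.60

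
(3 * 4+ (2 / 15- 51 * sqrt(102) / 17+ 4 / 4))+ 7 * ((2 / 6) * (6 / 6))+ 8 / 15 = 16- 3 * sqrt(102) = -14.30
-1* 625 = -625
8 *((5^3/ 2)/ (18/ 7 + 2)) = 875/ 8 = 109.38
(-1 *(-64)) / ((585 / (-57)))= -1216 / 195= -6.24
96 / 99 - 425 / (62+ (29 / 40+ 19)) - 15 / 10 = -1236415 / 215754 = -5.73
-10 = -10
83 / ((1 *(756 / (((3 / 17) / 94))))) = 83 / 402696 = 0.00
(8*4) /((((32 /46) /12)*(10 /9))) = 2484 /5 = 496.80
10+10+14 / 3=74 / 3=24.67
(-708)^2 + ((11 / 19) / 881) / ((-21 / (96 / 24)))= 176203819972 / 351519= 501264.00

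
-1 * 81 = -81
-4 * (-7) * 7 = 196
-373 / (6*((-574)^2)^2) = -373 / 651326607456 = -0.00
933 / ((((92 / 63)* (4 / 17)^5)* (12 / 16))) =27819258201 / 23552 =1181184.54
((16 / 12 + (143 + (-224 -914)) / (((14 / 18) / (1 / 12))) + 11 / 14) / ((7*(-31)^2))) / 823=-8777 / 465050964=-0.00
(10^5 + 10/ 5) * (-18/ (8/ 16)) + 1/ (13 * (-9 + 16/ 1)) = -327606551/ 91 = -3600071.99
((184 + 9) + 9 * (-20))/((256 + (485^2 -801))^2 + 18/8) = 0.00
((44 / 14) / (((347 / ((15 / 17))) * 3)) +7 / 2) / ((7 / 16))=2314168 / 289051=8.01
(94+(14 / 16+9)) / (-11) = -831 / 88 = -9.44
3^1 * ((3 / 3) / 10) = 3 / 10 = 0.30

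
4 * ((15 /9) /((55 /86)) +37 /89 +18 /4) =88366 /2937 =30.09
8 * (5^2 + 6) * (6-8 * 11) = -20336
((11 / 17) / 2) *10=55 / 17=3.24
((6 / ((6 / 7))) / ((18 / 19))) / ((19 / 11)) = 77 / 18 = 4.28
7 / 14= 1 / 2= 0.50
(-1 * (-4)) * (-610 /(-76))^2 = 93025 /361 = 257.69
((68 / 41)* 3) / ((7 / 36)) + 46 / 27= 211490 / 7749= 27.29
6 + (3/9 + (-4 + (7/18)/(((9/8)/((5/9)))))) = 1841/729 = 2.53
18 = 18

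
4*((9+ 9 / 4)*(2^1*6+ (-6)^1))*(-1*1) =-270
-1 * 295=-295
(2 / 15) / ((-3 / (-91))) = 4.04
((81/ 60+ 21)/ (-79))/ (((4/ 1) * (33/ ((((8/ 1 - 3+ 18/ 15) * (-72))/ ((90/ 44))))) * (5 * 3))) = 4619/ 148125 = 0.03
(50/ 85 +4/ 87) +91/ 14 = 21103/ 2958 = 7.13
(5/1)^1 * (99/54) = 55/6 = 9.17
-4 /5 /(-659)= 4 /3295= 0.00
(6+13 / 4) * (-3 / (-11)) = 111 / 44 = 2.52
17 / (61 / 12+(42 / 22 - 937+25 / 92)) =-25806 / 1411339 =-0.02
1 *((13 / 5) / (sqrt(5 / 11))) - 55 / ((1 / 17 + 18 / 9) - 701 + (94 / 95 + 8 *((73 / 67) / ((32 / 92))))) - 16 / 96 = 3.77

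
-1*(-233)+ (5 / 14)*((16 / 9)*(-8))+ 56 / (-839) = 12043673 / 52857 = 227.85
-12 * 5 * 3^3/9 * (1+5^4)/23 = -112680/23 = -4899.13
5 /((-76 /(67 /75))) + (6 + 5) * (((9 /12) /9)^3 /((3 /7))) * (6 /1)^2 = 6511 /13680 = 0.48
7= 7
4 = 4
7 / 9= 0.78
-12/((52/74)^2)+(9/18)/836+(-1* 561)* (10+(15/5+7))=-3177279695/282568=-11244.30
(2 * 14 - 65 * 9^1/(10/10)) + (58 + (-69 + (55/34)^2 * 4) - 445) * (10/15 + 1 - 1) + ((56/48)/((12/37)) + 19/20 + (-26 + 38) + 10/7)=-608875669/728280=-836.05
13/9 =1.44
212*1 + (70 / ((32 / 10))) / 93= 157903 / 744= 212.24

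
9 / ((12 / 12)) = 9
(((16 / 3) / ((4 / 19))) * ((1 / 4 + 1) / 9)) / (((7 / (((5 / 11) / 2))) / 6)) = 475 / 693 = 0.69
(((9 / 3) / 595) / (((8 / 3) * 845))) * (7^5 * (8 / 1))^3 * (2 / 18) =43406276662336 / 71825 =604333820.57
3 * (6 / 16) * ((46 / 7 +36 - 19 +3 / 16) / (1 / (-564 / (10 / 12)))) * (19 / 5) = -192478113 / 2800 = -68742.18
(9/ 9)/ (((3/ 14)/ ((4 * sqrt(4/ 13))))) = 112 * sqrt(13)/ 39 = 10.35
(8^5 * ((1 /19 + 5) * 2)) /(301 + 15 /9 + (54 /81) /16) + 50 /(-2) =147544069 /138035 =1068.89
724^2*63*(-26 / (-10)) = 429300144 / 5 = 85860028.80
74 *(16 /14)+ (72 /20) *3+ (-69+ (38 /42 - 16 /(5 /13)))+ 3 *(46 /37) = -41158 /3885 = -10.59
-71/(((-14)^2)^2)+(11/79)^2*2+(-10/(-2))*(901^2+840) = 974170700604041/239754256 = 4063205.04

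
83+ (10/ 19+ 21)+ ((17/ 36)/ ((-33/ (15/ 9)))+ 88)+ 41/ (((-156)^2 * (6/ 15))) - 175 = 1602771949/ 91552032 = 17.51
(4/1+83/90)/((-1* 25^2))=-0.01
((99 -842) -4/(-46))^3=-4988815677503/12167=-410028411.07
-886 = -886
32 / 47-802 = -37662 / 47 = -801.32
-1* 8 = -8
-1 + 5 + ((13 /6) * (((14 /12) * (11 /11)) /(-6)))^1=773 /216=3.58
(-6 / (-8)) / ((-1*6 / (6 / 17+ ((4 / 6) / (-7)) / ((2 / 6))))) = -1 / 119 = -0.01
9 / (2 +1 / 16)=48 / 11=4.36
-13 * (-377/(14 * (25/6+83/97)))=1426191/20461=69.70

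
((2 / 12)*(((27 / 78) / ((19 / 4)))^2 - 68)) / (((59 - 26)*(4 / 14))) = -7259504 / 6039891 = -1.20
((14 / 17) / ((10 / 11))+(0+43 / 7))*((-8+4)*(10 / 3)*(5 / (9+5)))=-27960 / 833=-33.57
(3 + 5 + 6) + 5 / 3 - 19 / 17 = 742 / 51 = 14.55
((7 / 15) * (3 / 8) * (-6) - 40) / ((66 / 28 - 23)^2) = -0.10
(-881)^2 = 776161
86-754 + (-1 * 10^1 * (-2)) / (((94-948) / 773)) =-292966 / 427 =-686.10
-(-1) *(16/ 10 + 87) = 443/ 5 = 88.60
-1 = -1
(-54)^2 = 2916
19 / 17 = 1.12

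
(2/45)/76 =1/1710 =0.00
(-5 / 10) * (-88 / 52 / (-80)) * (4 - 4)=0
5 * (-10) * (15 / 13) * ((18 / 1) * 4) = -54000 / 13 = -4153.85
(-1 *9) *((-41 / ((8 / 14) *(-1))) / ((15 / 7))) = -6027 / 20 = -301.35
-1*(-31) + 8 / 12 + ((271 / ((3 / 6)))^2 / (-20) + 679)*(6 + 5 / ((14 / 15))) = -16702646 / 105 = -159072.82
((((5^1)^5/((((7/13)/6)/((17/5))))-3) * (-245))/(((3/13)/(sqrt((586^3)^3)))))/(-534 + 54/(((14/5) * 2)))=69167156744477311520 * sqrt(586)/2447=684249930786095645.54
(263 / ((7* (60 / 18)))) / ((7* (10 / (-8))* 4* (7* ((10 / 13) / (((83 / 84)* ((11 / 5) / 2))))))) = -3121547 / 48020000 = -0.07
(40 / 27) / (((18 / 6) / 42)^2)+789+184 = 34111 / 27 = 1263.37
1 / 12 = 0.08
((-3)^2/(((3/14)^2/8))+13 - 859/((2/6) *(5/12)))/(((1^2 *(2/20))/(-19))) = 874722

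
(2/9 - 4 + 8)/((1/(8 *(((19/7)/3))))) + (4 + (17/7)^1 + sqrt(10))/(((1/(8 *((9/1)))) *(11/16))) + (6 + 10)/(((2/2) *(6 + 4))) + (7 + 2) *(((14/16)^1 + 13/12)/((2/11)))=1152 *sqrt(10)/11 + 133446037/166320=1133.52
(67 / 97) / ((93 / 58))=3886 / 9021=0.43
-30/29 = -1.03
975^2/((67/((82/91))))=5996250/469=12785.18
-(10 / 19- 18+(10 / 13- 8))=6102 / 247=24.70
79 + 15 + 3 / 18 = 565 / 6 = 94.17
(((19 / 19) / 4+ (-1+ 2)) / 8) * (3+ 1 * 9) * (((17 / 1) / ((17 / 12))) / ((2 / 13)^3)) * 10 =494325 / 8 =61790.62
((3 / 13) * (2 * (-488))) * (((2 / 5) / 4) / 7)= -1464 / 455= -3.22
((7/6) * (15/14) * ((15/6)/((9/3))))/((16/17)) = 425/384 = 1.11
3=3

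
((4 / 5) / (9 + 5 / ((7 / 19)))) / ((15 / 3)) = 14 / 1975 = 0.01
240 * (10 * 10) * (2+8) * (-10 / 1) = -2400000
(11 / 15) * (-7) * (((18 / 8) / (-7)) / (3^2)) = 11 / 60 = 0.18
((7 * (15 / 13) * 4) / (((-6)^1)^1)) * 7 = -490 / 13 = -37.69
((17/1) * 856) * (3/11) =43656/11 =3968.73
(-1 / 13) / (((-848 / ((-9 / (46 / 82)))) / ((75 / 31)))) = -27675 / 7860112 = -0.00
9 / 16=0.56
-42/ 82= -21/ 41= -0.51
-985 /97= -10.15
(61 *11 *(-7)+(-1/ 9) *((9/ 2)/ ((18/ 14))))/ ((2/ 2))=-84553/ 18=-4697.39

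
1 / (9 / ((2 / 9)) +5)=2 / 91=0.02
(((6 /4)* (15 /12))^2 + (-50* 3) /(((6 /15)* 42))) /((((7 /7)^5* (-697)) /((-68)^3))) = -700825 /287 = -2441.90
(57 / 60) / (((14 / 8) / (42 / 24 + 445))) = 33953 / 140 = 242.52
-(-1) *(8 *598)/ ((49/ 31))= 3026.61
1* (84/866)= 42/433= 0.10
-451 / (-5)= 451 / 5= 90.20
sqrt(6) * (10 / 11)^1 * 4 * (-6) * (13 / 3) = -1040 * sqrt(6) / 11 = -231.59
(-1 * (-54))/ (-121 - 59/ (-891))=-24057/ 53876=-0.45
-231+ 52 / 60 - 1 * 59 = -4337 / 15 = -289.13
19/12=1.58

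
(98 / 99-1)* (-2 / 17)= 2 / 1683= 0.00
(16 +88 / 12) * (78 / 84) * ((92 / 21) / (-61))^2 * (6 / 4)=275080 / 1640961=0.17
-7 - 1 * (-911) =904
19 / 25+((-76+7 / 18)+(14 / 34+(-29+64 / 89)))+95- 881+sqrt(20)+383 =-344319629 / 680850+2*sqrt(5) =-501.25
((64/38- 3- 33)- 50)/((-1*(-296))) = -801/2812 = -0.28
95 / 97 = 0.98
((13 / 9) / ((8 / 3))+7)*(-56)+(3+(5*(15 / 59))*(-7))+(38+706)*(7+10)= 2162899 / 177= 12219.77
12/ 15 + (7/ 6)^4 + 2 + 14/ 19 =663551/ 123120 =5.39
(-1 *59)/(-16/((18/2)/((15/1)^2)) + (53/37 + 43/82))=0.15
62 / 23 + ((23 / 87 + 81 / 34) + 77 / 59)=26682935 / 4014006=6.65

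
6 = 6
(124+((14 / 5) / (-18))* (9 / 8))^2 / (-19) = -24532209 / 30400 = -806.98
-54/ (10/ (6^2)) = -972/ 5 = -194.40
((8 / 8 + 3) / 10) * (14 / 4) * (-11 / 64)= -77 / 320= -0.24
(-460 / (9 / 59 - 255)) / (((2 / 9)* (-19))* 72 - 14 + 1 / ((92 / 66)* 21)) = -62422 / 10996149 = -0.01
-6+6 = 0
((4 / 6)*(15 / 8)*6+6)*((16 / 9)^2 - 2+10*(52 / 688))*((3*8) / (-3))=-26698 / 129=-206.96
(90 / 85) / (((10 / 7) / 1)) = 63 / 85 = 0.74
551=551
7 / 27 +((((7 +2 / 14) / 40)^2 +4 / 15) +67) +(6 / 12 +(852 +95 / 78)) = 1267601747 / 1375920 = 921.28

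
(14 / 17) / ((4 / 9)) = 63 / 34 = 1.85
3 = 3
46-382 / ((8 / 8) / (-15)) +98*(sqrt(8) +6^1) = 196*sqrt(2) +6364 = 6641.19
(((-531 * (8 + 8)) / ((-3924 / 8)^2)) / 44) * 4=-3776 / 1176219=-0.00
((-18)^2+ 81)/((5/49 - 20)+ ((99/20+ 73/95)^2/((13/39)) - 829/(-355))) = 203458878000/40459817453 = 5.03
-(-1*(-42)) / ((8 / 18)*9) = -21 / 2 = -10.50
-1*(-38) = 38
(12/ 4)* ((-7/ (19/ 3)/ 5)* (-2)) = 126/ 95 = 1.33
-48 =-48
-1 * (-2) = 2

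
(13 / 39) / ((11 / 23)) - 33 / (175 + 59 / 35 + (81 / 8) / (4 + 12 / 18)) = 1693817 / 3305247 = 0.51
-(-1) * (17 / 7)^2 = 5.90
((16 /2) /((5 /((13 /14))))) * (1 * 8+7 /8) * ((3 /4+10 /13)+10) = 42529 /280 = 151.89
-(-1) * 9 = 9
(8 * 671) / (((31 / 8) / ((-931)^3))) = -34653853661504 / 31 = -1117866247145.29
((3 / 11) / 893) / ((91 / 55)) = 15 / 81263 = 0.00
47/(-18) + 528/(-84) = -1121/126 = -8.90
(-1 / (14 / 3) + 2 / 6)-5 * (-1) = 215 / 42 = 5.12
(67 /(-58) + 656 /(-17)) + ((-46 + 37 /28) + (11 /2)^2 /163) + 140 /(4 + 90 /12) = -932329924 /12937799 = -72.06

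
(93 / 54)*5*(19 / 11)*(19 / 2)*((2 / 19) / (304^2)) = 155 / 963072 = 0.00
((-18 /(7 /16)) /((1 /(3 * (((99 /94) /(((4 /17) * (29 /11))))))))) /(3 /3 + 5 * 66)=-1999404 /3158071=-0.63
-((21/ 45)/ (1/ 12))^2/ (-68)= 196/ 425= 0.46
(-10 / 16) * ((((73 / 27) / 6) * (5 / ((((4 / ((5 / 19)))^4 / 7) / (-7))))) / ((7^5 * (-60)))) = -228125 / 177965056475136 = -0.00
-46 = -46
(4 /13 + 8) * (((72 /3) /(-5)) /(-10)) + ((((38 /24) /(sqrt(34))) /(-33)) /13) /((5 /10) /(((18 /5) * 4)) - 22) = 38 * sqrt(34) /7689253 + 1296 /325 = 3.99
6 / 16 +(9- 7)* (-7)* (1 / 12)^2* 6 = -5 / 24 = -0.21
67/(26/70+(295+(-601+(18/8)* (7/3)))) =-9380/42053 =-0.22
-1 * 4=-4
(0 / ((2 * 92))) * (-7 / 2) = 0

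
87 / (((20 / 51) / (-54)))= -119799 / 10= -11979.90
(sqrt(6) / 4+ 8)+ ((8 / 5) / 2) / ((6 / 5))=sqrt(6) / 4+ 26 / 3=9.28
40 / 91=0.44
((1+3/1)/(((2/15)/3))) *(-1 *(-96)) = 8640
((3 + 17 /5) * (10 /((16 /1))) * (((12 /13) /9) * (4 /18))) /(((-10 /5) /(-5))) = 80 /351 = 0.23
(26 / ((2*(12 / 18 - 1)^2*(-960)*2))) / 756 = -13 / 161280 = -0.00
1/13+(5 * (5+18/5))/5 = 564/65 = 8.68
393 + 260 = 653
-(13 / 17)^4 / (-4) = 0.09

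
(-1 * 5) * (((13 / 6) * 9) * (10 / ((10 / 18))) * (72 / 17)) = -126360 / 17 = -7432.94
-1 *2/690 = -1/345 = -0.00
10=10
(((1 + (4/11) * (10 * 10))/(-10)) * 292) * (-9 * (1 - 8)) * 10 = -7560756/11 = -687341.45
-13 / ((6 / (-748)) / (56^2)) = 15247232 / 3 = 5082410.67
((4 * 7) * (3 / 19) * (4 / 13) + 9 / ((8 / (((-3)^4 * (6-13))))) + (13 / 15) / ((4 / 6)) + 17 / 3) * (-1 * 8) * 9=55979409 / 1235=45327.46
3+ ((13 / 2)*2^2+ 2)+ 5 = 36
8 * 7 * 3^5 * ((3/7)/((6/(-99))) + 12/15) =-426708/5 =-85341.60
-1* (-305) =305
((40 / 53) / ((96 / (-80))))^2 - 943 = -23829983 / 25281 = -942.60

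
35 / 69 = 0.51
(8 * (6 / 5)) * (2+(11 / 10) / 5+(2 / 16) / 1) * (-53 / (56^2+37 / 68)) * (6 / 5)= -20283312 / 44434375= -0.46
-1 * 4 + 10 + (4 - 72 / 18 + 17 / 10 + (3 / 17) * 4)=1429 / 170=8.41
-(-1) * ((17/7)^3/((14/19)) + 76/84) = 293075/14406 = 20.34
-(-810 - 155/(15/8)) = 2678/3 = 892.67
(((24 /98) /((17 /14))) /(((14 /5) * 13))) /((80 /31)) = 93 /43316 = 0.00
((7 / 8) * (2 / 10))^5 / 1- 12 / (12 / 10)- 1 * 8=-1843183193 / 102400000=-18.00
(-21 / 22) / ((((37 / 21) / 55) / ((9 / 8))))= -19845 / 592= -33.52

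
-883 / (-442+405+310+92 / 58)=-25607 / 7963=-3.22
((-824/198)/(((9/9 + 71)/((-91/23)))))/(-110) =-9373/4508460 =-0.00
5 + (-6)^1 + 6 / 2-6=-4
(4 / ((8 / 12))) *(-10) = -60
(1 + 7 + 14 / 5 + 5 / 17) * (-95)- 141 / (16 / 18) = -164909 / 136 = -1212.57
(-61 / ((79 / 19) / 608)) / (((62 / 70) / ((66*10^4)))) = -16277923200000 / 2449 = -6646763250.31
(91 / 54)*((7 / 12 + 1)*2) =1729 / 324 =5.34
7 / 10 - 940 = -9393 / 10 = -939.30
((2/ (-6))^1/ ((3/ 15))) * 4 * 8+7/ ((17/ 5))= -2615/ 51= -51.27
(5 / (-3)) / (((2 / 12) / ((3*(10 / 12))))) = -25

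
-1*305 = -305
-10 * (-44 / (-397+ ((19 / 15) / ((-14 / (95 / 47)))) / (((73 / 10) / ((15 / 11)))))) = -14530285 / 13111408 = -1.11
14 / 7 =2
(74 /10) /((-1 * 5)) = -37 /25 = -1.48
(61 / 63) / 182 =61 / 11466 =0.01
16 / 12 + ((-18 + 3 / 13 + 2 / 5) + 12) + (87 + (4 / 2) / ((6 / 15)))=17153 / 195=87.96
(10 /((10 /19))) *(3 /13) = 57 /13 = 4.38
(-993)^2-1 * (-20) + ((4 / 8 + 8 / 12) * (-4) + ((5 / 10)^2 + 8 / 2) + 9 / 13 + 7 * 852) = 992033.28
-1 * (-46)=46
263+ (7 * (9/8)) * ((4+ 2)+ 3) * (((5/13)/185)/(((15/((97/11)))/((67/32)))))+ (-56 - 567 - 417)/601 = 1064173341951/4070260480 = 261.45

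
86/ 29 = 2.97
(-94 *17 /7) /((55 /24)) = -38352 /385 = -99.62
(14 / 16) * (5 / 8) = 35 / 64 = 0.55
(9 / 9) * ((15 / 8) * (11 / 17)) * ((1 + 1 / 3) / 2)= 55 / 68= 0.81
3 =3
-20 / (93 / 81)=-540 / 31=-17.42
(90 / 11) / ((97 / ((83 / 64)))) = 3735 / 34144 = 0.11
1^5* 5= 5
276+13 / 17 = 4705 / 17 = 276.76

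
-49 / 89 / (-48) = 49 / 4272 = 0.01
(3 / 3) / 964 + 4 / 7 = 3863 / 6748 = 0.57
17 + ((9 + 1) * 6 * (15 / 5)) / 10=35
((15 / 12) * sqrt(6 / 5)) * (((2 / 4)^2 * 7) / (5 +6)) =0.22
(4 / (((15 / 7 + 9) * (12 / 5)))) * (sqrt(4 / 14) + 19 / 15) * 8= 20 * sqrt(14) / 117 + 532 / 351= 2.16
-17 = -17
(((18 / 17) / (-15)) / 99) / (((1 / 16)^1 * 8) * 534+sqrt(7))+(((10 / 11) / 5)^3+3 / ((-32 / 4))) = -11902932717 / 32257956280+sqrt(7) / 99973005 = -0.37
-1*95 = -95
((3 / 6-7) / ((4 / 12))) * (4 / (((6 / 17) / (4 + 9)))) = -2873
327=327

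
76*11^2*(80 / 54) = 367840 / 27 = 13623.70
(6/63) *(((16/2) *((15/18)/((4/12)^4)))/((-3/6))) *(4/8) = -360/7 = -51.43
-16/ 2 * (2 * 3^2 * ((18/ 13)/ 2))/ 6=-216/ 13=-16.62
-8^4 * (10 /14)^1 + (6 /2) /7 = -20477 /7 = -2925.29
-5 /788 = -0.01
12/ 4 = 3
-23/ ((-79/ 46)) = 1058/ 79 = 13.39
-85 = -85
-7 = -7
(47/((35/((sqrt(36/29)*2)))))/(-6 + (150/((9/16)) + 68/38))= 8037*sqrt(29)/3796100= 0.01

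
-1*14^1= -14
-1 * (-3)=3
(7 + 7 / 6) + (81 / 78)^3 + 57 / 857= 9.35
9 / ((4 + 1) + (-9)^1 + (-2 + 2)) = -9 / 4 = -2.25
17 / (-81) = -17 / 81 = -0.21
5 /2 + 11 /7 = 57 /14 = 4.07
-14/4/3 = -7/6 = -1.17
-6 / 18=-1 / 3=-0.33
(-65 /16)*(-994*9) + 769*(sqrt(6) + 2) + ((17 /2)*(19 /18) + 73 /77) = 769*sqrt(6) + 210067955 /5544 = 39774.70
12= 12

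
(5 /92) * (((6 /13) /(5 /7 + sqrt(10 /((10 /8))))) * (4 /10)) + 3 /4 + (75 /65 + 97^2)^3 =294 * sqrt(2) /109733 + 61812188416871580803 /74179508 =833278490022.77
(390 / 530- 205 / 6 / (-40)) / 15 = 809 / 7632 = 0.11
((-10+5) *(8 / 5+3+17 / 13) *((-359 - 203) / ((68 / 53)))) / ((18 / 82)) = 39079232 / 663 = 58943.03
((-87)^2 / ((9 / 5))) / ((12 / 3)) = 4205 / 4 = 1051.25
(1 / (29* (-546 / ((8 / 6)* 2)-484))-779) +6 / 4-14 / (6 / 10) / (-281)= -104720380619 / 134702970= -777.42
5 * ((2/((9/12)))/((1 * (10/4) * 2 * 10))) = 4/15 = 0.27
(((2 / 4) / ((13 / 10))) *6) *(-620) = -1430.77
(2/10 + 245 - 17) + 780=1008.20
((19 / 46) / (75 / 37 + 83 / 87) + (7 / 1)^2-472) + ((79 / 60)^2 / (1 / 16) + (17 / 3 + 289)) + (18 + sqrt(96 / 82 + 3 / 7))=-8189513719 / 99318600 + 3 * sqrt(14637) / 287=-81.19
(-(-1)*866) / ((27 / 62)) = 53692 / 27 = 1988.59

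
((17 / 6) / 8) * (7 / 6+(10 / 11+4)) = 6817 / 3168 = 2.15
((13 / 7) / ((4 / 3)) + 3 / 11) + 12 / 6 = 3.67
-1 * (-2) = 2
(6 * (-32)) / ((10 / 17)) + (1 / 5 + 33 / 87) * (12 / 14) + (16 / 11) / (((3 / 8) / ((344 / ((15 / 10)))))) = 8090936 / 14355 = 563.63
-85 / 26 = -3.27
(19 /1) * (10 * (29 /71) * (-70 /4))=-96425 /71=-1358.10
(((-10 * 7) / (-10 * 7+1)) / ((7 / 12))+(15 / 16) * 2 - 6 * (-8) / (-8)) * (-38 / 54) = 1.68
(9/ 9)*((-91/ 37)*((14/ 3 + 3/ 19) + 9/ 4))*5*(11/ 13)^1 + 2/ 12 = -206533/ 2812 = -73.45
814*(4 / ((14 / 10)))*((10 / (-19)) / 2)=-81400 / 133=-612.03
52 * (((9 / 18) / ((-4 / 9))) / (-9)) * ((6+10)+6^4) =8528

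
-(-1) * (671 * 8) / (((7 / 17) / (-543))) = -49552008 / 7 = -7078858.29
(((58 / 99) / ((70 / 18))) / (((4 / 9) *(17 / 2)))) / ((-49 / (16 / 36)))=-116 / 320705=-0.00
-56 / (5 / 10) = -112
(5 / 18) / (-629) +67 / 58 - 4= -467105 / 164169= -2.85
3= 3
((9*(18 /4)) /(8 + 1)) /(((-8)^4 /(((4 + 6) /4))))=45 /16384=0.00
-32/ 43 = -0.74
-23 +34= 11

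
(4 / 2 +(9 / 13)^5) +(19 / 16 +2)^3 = 52535884703 / 1520816128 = 34.54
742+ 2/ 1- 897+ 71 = -82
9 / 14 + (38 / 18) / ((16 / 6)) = 241 / 168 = 1.43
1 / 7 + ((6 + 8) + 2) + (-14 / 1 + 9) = 78 / 7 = 11.14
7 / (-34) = -7 / 34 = -0.21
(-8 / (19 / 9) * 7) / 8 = -3.32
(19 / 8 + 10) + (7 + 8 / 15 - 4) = 1909 / 120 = 15.91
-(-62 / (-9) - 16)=82 / 9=9.11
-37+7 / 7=-36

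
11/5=2.20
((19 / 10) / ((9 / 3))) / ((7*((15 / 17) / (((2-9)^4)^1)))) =110789 / 450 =246.20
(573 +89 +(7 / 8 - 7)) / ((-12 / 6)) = -5247 / 16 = -327.94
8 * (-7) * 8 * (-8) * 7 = 25088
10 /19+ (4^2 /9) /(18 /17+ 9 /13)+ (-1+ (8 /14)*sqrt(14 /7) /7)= 0.66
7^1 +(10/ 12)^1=7.83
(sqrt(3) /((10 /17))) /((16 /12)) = 51 * sqrt(3) /40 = 2.21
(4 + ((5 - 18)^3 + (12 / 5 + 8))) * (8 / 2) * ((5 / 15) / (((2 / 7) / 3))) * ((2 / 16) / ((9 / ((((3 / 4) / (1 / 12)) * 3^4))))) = -6187671 / 20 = -309383.55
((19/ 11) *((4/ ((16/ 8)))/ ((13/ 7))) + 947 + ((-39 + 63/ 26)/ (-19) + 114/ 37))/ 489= 63927485/ 32772454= 1.95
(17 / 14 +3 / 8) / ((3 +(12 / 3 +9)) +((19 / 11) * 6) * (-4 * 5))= -979 / 117824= -0.01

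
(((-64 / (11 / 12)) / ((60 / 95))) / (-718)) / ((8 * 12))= 19 / 11847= 0.00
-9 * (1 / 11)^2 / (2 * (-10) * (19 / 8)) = 18 / 11495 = 0.00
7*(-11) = -77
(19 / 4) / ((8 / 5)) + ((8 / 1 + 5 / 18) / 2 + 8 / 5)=12539 / 1440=8.71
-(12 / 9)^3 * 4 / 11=-256 / 297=-0.86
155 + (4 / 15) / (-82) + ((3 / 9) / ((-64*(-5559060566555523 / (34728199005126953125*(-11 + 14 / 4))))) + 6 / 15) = -12928719317422283109413 / 145869749266416923520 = -88.63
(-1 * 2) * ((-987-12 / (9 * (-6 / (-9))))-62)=2102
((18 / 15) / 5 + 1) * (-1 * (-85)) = 527 / 5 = 105.40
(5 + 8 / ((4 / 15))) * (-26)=-910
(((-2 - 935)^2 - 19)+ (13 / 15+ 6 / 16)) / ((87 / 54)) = 316062447 / 580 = 544935.25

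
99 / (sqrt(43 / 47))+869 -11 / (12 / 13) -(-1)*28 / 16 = 99*sqrt(2021) / 43+5153 / 6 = 962.34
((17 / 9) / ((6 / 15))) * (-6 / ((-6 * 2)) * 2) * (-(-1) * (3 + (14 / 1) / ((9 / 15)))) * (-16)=-53720 / 27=-1989.63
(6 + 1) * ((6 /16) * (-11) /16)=-231 /128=-1.80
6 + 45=51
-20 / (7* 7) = -20 / 49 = -0.41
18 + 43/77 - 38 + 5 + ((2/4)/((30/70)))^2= -36259/2772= -13.08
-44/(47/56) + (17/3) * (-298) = -245494/141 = -1741.09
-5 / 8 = -0.62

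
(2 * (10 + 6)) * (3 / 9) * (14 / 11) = 13.58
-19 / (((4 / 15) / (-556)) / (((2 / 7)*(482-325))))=1777015.71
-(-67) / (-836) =-67 / 836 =-0.08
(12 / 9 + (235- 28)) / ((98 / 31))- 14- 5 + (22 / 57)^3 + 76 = 2231569727 / 18148914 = 122.96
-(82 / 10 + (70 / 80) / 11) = -3643 / 440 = -8.28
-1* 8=-8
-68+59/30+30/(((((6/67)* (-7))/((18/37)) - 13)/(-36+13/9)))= 140417/21540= 6.52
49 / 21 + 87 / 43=562 / 129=4.36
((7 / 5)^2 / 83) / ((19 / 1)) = 49 / 39425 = 0.00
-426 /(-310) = 213 /155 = 1.37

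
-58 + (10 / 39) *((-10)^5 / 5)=-202262 / 39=-5186.21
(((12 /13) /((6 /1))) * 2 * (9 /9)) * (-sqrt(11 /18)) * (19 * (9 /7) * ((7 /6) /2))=-19 * sqrt(22) /26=-3.43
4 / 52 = 1 / 13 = 0.08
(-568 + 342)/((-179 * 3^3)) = 226/4833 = 0.05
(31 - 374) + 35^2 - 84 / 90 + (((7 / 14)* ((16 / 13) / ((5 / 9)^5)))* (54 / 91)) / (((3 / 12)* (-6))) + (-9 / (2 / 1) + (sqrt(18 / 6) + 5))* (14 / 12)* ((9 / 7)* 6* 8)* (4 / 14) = 144* sqrt(3) / 7 + 9834636664 / 11090625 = 922.38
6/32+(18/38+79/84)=10225/6384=1.60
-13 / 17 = -0.76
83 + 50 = 133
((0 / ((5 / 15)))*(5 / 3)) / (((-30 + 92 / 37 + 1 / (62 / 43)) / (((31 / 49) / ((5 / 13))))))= 0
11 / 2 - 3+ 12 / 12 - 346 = -685 / 2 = -342.50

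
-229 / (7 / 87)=-19923 / 7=-2846.14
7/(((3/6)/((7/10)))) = 49/5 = 9.80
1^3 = 1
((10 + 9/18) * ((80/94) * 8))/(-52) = -840/611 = -1.37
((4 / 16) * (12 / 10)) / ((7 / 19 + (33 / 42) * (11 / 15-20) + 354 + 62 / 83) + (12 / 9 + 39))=99351 / 125947477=0.00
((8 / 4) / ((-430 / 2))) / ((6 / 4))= -4 / 645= -0.01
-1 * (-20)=20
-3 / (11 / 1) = -3 / 11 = -0.27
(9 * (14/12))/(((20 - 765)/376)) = -3948/745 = -5.30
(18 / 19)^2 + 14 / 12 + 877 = 1904053 / 2166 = 879.06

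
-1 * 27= -27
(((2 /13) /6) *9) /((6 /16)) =8 /13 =0.62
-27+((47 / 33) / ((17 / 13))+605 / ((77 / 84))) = 355724 / 561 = 634.09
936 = 936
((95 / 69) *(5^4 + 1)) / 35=11894 / 483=24.63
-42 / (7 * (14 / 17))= -51 / 7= -7.29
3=3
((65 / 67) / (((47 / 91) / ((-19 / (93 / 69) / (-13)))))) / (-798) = -1495 / 585714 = -0.00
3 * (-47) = -141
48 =48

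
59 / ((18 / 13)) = 767 / 18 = 42.61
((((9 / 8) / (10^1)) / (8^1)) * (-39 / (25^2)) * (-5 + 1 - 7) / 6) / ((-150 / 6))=-1287 / 20000000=-0.00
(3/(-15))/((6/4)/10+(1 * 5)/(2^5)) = -32/49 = -0.65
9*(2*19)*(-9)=-3078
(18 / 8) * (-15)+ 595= 2245 / 4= 561.25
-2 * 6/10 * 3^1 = -18/5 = -3.60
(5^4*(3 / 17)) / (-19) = -5.80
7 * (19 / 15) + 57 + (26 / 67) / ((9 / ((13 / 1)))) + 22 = 266608 / 3015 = 88.43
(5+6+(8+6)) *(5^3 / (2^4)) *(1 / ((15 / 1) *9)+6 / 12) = 85625 / 864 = 99.10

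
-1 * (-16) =16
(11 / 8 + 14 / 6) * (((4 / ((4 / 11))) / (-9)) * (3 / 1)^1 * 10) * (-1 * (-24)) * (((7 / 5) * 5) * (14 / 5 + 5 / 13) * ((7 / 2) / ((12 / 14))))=-7723331 / 26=-297051.19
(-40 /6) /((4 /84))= -140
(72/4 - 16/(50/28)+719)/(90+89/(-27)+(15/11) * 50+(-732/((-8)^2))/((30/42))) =86491152/16498115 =5.24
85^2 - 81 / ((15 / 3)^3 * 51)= 15353098 / 2125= 7224.99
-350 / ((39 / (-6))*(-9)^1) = -700 / 117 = -5.98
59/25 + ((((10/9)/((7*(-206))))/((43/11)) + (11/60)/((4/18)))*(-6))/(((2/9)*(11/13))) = -148558379/6200600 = -23.96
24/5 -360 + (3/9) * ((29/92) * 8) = -122254/345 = -354.36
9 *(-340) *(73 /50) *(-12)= 268056 /5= 53611.20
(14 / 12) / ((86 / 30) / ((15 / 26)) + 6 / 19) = 9975 / 45184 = 0.22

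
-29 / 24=-1.21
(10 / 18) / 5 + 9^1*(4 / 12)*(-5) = -14.89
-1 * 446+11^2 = -325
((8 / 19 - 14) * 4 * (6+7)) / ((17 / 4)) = -166.14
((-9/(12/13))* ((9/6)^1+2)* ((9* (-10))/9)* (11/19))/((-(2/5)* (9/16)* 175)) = -286/57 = -5.02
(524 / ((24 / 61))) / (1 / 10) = 39955 / 3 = 13318.33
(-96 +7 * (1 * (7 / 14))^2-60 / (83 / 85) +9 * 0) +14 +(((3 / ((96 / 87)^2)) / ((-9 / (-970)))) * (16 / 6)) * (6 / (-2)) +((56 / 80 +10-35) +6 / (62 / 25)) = -2287.98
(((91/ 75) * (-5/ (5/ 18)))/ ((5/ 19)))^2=107619876/ 15625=6887.67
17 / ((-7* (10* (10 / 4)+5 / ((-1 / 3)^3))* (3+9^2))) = 17 / 64680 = 0.00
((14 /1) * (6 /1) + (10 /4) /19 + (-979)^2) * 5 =182119775 /38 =4792625.66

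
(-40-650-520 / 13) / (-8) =365 / 4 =91.25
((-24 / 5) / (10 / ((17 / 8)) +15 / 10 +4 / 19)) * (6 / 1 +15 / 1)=-325584 / 20725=-15.71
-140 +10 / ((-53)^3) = -20842790 / 148877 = -140.00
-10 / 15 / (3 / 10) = -20 / 9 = -2.22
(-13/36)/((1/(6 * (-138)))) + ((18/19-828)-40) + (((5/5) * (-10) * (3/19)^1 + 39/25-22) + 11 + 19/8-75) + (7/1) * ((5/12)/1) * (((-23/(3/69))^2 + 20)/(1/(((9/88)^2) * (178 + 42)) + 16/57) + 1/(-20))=35781992695243/31372800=1140541.89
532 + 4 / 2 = 534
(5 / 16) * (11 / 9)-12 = -1673 / 144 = -11.62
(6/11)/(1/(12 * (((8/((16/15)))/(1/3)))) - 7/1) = -1620/20779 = -0.08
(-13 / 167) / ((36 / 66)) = -143 / 1002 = -0.14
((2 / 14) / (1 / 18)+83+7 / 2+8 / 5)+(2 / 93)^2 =54895483 / 605430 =90.67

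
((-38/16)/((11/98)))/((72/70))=-32585/1584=-20.57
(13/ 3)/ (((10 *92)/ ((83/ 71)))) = 1079/ 195960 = 0.01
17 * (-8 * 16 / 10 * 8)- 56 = -1796.80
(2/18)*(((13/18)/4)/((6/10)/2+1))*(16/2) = 10/81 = 0.12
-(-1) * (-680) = -680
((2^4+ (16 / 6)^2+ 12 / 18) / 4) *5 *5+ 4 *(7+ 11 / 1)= 3971 / 18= 220.61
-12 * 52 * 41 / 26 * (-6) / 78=984 / 13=75.69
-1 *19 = -19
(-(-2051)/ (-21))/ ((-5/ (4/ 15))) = 1172/ 225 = 5.21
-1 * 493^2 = -243049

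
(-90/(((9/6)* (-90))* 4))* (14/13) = 7/39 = 0.18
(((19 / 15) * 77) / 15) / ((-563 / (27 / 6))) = -1463 / 28150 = -0.05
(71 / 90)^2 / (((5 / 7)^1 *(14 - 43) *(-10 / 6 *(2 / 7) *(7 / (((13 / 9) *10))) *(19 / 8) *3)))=917462 / 50209875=0.02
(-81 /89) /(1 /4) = -324 /89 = -3.64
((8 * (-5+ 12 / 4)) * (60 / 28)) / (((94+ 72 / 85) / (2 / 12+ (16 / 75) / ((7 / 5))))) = -22780 / 197519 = -0.12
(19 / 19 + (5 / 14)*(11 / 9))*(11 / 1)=1991 / 126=15.80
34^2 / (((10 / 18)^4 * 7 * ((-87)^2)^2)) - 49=-151623270739 / 3094354375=-49.00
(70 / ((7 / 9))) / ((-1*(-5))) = 18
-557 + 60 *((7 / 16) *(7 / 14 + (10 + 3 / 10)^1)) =-547 / 2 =-273.50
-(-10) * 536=5360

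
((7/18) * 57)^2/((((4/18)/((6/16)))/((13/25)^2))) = 8968323/40000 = 224.21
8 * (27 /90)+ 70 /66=571 /165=3.46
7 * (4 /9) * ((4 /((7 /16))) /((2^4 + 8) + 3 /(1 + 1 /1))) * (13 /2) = 3328 /459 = 7.25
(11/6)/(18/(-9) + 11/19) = -209/162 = -1.29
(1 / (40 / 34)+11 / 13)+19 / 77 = 38897 / 20020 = 1.94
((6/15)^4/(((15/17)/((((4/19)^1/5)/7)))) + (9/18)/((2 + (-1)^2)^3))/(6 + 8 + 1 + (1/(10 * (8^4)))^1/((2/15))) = 17184432128/13789608328125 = 0.00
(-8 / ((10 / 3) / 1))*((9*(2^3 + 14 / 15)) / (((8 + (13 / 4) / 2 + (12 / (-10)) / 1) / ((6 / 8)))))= -28944 / 1685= -17.18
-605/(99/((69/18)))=-1265/54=-23.43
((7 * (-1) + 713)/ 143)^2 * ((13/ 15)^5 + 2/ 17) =3903118236716/ 263983809375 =14.79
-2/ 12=-1/ 6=-0.17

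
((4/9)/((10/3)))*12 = 1.60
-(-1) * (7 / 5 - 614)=-3063 / 5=-612.60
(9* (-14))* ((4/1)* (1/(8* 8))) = -63/8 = -7.88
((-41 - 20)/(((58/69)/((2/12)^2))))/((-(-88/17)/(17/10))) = -405467/612480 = -0.66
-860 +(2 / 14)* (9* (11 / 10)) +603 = -17891 / 70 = -255.59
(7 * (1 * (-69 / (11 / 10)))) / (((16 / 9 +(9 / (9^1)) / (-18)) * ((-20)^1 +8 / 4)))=4830 / 341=14.16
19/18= 1.06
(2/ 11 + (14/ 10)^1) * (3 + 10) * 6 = 6786/ 55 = 123.38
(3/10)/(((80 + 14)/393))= 1.25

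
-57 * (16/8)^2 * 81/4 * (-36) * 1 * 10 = 1662120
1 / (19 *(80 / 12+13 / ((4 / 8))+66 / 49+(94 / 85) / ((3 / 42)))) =12495 / 11750588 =0.00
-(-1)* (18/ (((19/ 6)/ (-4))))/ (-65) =432/ 1235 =0.35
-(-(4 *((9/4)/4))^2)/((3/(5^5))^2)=87890625/16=5493164.06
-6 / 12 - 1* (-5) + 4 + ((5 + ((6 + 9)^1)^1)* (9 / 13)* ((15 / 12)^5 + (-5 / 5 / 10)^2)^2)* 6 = 167687123347 / 212992000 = 787.29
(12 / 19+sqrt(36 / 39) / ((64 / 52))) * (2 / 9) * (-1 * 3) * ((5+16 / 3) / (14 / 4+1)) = -31 * sqrt(39) / 162 -496 / 513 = -2.16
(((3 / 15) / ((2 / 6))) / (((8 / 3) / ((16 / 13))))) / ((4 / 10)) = 9 / 13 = 0.69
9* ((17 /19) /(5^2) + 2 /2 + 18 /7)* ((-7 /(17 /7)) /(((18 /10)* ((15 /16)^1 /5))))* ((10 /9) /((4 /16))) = -3582208 /2907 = -1232.27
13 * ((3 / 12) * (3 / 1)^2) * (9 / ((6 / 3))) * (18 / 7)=9477 / 28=338.46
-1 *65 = -65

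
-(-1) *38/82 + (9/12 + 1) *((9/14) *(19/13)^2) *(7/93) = 1107149/1718392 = 0.64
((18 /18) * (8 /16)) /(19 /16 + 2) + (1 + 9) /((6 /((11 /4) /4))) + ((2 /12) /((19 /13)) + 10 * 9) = 91.42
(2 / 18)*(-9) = -1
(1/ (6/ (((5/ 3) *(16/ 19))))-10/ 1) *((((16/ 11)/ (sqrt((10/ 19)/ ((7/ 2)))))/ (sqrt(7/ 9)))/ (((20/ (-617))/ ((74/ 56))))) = 3812443 *sqrt(95)/ 21945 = 1693.28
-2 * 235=-470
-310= -310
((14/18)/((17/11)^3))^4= 7535366532507121/3822584498464461921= 0.00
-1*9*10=-90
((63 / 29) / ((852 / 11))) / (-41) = -231 / 337676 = -0.00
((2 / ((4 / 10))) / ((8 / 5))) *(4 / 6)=25 / 12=2.08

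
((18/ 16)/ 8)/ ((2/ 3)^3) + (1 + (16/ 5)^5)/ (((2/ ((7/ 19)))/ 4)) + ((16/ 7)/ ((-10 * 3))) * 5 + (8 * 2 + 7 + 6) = 176883838753/ 638400000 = 277.07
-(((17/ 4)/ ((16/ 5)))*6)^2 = -65025/ 1024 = -63.50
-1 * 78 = -78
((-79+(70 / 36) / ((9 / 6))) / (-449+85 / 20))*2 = 16784 / 48033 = 0.35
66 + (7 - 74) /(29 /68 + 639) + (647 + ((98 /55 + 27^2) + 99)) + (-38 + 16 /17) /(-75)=62737214343 /40654735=1543.17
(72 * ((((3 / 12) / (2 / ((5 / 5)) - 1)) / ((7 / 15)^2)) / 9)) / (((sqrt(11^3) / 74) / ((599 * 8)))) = 89263.92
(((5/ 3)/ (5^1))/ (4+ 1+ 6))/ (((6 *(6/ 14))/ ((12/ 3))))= 0.05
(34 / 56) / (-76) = -17 / 2128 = -0.01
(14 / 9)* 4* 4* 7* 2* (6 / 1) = 2090.67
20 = 20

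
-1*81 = -81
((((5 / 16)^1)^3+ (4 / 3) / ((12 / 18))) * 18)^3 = 419399233848477 / 8589934592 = 48824.50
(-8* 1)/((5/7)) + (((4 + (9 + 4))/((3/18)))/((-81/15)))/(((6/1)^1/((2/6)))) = -4961/405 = -12.25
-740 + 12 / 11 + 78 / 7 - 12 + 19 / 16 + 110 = -774409 / 1232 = -628.58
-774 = -774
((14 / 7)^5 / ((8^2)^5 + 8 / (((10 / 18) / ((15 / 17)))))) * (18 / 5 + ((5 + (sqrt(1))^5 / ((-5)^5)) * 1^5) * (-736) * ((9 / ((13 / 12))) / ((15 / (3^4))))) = -2280116335032 / 463470597484375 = -0.00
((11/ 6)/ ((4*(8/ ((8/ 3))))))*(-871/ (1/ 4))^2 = 16690102/ 9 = 1854455.78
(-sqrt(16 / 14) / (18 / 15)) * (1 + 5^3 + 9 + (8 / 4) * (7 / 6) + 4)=-2120 * sqrt(14) / 63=-125.91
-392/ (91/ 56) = -3136/ 13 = -241.23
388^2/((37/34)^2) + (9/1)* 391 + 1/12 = 2146157869/16428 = 130640.24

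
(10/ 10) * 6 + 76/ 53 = 394/ 53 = 7.43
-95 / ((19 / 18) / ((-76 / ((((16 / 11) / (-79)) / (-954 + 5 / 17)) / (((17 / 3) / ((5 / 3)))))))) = 2409235587 / 2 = 1204617793.50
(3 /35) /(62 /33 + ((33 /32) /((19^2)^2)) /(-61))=0.05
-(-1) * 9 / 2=9 / 2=4.50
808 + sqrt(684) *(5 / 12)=5 *sqrt(19) / 2 + 808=818.90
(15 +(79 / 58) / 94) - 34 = -103509 / 5452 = -18.99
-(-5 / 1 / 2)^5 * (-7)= -21875 / 32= -683.59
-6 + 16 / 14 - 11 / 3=-179 / 21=-8.52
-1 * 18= -18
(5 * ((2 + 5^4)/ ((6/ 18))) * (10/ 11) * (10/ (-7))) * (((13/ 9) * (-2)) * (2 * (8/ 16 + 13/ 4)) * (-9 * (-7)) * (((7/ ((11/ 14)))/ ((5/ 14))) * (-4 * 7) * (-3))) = 34935859636.36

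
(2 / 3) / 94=1 / 141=0.01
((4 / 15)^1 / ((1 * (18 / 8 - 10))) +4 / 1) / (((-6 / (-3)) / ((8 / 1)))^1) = 7376 / 465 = 15.86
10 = 10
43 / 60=0.72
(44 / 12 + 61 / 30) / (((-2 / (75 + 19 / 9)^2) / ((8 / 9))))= -18302168 / 1215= -15063.51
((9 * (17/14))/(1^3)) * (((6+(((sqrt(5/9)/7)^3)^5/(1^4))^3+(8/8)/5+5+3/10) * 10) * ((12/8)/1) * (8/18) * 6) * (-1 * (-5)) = 25135.71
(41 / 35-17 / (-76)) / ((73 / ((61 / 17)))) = 226371 / 3301060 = 0.07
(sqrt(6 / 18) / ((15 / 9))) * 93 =93 * sqrt(3) / 5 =32.22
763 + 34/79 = 60311/79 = 763.43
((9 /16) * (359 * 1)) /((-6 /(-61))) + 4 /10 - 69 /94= 15436283 /7520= 2052.70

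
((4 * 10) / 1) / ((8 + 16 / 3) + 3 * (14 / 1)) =60 / 83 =0.72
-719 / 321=-2.24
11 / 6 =1.83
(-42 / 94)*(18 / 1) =-378 / 47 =-8.04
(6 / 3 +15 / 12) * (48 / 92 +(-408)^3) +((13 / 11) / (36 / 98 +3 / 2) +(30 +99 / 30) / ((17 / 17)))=-102196351423703 / 462990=-220731228.37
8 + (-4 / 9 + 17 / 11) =901 / 99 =9.10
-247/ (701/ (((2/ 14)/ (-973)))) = 0.00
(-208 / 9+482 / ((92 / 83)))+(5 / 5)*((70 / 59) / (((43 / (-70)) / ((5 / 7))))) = 431005483 / 1050318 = 410.36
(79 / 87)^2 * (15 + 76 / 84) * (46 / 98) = 47943362 / 7788501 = 6.16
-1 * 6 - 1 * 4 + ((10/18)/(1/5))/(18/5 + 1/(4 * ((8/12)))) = -13310/1431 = -9.30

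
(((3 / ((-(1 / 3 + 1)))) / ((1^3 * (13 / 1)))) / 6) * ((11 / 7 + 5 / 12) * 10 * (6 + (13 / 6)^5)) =-49855345 / 1617408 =-30.82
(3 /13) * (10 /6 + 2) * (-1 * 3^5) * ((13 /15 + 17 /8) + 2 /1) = -533709 /520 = -1026.36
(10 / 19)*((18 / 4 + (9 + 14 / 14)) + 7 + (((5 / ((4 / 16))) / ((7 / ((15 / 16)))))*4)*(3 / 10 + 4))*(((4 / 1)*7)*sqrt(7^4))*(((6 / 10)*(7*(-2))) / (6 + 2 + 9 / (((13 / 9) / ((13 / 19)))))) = -7787472 / 233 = -33422.63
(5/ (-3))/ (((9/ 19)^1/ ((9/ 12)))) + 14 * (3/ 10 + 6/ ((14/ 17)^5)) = 193030057/ 864360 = 223.32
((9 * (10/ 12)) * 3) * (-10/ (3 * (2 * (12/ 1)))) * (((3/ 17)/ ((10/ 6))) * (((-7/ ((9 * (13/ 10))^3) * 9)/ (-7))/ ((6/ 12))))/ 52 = -625/ 8739666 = -0.00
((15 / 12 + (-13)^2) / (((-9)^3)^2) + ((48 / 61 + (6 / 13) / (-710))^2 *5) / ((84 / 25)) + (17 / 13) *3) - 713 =-5567423858077483739 / 7861852827932922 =-708.16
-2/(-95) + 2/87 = 364/8265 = 0.04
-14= -14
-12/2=-6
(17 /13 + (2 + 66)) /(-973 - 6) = -901 /12727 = -0.07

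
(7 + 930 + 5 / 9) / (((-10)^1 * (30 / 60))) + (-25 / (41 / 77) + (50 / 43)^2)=-795233467 / 3411405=-233.11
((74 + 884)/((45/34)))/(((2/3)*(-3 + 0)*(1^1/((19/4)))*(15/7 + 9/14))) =-1083019/1755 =-617.10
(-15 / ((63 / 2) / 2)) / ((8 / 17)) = -85 / 42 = -2.02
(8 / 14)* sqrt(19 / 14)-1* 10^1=-9.33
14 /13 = 1.08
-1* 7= -7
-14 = -14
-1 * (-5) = 5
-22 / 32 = -11 / 16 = -0.69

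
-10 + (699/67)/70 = -46201/4690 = -9.85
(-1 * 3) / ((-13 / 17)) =51 / 13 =3.92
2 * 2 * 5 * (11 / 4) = 55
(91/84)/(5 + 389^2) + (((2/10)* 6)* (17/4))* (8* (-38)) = -14076949759/9079560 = -1550.40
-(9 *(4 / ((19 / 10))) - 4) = -284 / 19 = -14.95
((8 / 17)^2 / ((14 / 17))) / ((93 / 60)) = 640 / 3689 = 0.17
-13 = -13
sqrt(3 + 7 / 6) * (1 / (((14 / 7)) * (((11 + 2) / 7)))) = 0.55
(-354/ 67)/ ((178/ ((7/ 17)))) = -1239/ 101371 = -0.01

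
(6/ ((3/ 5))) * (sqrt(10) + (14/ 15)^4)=76832/ 10125 + 10 * sqrt(10)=39.21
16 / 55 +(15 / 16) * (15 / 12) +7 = 29789 / 3520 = 8.46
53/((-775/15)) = -159/155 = -1.03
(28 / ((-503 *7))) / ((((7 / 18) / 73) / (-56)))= 42048 / 503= 83.59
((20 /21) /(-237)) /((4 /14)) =-10 /711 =-0.01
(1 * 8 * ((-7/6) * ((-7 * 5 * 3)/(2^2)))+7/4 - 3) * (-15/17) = -14625/68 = -215.07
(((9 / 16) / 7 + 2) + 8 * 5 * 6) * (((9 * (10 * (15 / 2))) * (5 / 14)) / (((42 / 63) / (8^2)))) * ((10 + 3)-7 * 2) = -274519125 / 49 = -5602431.12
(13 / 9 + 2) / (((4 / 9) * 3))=31 / 12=2.58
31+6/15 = 157/5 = 31.40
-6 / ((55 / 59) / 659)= -233286 / 55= -4241.56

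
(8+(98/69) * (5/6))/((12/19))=14.54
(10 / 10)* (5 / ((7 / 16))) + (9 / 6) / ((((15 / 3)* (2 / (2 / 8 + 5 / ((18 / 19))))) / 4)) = 6193 / 420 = 14.75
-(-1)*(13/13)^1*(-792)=-792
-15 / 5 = -3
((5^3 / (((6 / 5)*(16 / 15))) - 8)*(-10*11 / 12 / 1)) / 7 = -157795 / 1344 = -117.41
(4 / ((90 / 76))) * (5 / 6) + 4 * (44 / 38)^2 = 79708 / 9747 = 8.18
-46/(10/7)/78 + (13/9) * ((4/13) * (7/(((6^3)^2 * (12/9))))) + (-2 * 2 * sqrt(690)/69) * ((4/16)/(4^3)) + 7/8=4205327/9097920-sqrt(690)/4416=0.46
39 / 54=13 / 18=0.72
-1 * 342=-342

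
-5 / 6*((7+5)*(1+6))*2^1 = -140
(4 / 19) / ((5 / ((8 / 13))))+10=12382 / 1235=10.03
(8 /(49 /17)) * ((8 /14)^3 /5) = 8704 /84035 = 0.10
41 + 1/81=3322/81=41.01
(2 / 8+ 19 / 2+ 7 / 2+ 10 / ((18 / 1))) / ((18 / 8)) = 497 / 81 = 6.14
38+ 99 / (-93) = 1145 / 31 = 36.94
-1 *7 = -7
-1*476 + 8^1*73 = 108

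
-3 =-3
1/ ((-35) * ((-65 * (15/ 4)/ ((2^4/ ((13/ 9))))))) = 192/ 147875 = 0.00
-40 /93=-0.43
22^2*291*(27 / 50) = 76055.76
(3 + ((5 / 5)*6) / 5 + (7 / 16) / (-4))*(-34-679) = -933317 / 320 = -2916.62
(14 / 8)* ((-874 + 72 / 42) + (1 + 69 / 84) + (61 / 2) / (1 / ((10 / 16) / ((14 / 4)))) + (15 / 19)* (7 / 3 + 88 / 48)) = -916879 / 608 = -1508.02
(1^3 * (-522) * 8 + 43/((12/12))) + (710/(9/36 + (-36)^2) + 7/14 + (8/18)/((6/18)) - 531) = -29004593/6222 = -4661.62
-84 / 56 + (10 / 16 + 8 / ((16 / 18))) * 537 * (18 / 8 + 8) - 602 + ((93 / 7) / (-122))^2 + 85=306078861085 / 5834528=52459.92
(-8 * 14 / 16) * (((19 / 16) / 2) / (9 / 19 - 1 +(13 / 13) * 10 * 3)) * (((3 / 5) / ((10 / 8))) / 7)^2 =-3249 / 4900000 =-0.00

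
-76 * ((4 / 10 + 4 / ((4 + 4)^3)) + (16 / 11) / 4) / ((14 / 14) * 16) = -103189 / 28160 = -3.66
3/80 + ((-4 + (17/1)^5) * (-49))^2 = 387229926592256723/80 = 4840374082403209.04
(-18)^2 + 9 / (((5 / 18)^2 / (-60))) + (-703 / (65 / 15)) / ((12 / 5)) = -6742.00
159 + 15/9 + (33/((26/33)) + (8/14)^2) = 775399/3822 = 202.88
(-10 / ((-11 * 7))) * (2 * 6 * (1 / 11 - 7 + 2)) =-7.65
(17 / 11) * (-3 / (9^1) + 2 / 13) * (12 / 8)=-119 / 286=-0.42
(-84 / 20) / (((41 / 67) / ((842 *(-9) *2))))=21324492 / 205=104021.91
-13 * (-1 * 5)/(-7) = -65/7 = -9.29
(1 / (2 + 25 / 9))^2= 81 / 1849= 0.04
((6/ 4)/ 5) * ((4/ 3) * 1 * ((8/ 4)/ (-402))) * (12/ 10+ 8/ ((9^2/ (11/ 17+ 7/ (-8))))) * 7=-1694/ 103275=-0.02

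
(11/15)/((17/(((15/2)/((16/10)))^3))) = 309375/69632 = 4.44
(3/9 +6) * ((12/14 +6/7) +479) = 3044.52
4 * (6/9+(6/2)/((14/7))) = 26/3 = 8.67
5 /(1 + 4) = 1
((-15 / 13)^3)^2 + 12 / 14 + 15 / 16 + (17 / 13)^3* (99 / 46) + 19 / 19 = 123931613375 / 12433859984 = 9.97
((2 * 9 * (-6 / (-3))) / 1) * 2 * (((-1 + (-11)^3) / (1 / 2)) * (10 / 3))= -639360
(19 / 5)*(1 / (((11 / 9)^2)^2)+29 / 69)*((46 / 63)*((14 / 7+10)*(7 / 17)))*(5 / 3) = 133349296 / 6720219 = 19.84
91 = 91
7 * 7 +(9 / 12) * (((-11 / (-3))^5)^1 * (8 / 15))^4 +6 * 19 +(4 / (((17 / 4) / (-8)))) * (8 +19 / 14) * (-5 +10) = 11708055619.25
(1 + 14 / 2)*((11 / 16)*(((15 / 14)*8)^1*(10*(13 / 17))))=42900 / 119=360.50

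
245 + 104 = 349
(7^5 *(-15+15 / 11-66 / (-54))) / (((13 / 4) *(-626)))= 41311606 / 402831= 102.55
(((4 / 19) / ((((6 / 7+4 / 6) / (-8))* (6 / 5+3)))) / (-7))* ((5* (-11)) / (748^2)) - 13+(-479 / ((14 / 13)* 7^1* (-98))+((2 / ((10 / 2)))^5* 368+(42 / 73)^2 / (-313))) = -103825625437685080343 / 12094734827178850000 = -8.58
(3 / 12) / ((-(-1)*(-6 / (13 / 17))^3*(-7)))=2197 / 29713824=0.00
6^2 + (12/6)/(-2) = 35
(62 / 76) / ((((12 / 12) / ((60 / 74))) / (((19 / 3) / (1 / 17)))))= 2635 / 37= 71.22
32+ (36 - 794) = -726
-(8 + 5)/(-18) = 13/18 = 0.72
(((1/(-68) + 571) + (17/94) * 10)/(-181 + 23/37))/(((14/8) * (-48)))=0.04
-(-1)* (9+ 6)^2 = 225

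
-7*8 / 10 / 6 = -0.93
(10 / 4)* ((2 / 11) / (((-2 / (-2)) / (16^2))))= 1280 / 11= 116.36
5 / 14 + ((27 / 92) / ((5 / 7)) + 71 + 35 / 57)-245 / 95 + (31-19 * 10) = -16371199 / 183540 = -89.20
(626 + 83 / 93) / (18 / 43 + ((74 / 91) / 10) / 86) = 2281318130 / 1526781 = 1494.20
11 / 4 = 2.75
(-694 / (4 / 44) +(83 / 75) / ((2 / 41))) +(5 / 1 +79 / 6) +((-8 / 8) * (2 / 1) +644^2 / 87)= -2828.07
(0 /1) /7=0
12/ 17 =0.71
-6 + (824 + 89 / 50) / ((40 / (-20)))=-41889 / 100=-418.89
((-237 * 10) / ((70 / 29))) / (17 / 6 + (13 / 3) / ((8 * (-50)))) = -2749200 / 7903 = -347.87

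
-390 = -390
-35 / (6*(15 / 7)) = -49 / 18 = -2.72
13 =13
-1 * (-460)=460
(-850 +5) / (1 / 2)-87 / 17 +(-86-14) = -30517 / 17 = -1795.12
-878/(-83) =878/83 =10.58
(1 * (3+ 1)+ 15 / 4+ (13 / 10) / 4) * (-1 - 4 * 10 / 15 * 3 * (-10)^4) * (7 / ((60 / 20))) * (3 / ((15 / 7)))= -422058609 / 200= -2110293.04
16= 16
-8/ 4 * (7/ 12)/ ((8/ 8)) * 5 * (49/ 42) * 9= -245/ 4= -61.25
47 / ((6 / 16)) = 376 / 3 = 125.33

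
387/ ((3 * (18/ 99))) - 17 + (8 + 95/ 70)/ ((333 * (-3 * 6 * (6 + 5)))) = 639229999/ 923076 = 692.50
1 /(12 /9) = 3 /4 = 0.75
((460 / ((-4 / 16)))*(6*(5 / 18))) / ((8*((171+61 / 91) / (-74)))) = 3872050 / 23433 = 165.24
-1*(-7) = 7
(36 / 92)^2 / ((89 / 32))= 2592 / 47081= 0.06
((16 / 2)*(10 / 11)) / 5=1.45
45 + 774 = 819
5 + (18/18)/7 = 36/7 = 5.14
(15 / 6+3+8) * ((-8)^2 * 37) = 31968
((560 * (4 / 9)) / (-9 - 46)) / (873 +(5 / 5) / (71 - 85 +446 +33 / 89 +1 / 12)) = -206913728 / 39917366379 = -0.01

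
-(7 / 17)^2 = -49 / 289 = -0.17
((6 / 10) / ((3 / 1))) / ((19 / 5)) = 0.05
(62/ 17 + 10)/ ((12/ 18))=348/ 17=20.47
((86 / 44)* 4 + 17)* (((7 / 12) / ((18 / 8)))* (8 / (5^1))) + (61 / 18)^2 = 21.78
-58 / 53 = -1.09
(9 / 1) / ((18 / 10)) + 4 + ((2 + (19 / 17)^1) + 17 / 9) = 2143 / 153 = 14.01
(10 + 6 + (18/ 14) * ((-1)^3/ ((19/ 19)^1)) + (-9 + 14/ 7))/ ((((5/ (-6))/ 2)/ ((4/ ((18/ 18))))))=-2592/ 35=-74.06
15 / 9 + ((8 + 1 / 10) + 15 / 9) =343 / 30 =11.43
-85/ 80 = -17/ 16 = -1.06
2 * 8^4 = 8192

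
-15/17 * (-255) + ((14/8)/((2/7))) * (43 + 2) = 4005/8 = 500.62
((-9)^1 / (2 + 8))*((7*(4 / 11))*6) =-756 / 55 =-13.75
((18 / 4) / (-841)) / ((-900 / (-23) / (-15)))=69 / 33640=0.00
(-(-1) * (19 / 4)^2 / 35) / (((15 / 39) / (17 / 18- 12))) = -933907 / 50400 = -18.53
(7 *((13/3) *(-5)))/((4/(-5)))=2275/12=189.58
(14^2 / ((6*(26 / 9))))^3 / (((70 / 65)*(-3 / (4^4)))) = -19361664 / 169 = -114566.06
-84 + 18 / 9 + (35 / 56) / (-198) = -129893 / 1584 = -82.00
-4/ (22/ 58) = -116/ 11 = -10.55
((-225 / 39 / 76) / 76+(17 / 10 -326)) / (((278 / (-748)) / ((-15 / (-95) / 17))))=4017933711 / 495768520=8.10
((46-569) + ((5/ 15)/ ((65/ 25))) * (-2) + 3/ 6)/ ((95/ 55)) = -448525/ 1482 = -302.65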